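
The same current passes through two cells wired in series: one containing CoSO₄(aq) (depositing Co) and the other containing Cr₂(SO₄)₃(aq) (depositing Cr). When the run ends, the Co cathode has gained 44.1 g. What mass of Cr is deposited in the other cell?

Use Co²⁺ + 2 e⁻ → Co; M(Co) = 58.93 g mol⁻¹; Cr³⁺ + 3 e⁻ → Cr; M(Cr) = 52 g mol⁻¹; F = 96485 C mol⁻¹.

n(Co) = 44.1 / 58.93 = 0.7483 mol.
Since Co²⁺ + 2 e⁻ → Co, n(e⁻) passed = 2 × 0.7483 = 1.497 mol.
Cells in series carry the same charge, so the same 1.497 mol of electrons passes through cell 2.
Cr³⁺ + 3 e⁻ → Cr, so n(Cr) = 1.497 / 3 = 0.4989 mol.
m(Cr) = 0.4989 × 52 = 25.9 g.

25.9 g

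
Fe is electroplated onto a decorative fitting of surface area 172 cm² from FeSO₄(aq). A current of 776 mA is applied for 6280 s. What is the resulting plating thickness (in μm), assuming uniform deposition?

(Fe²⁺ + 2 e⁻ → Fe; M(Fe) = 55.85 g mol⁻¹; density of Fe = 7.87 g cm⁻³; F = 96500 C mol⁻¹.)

Q = I·t = 0.7760 × 6280.0 = 4873 C; n(e⁻) = 0.05050 mol.
n(Fe) = n(e⁻)/2 = 0.02525 mol, so m = 0.02525 × 55.85 = 1.410 g.
Volume = m/ρ = 1.410 / 7.87 = 0.1792 cm³.
Thickness = V/A = 0.1792 / 172 = 0.00104 cm = 10.4 μm.

10.4 μm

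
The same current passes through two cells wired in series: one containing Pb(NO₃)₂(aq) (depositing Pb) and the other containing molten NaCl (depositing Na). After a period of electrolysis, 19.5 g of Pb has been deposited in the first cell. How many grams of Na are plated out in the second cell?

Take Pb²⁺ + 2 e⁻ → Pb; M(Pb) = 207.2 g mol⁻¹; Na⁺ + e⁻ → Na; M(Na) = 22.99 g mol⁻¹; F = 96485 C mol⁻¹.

4.33 g

n(Pb) = 19.5 / 207.2 = 0.09411 mol.
Since Pb²⁺ + 2 e⁻ → Pb, n(e⁻) passed = 2 × 0.09411 = 0.1882 mol.
Cells in series carry the same charge, so the same 0.1882 mol of electrons passes through cell 2.
Na⁺ + e⁻ → Na, so n(Na) = 0.1882 / 1 = 0.1882 mol.
m(Na) = 0.1882 × 22.99 = 4.33 g.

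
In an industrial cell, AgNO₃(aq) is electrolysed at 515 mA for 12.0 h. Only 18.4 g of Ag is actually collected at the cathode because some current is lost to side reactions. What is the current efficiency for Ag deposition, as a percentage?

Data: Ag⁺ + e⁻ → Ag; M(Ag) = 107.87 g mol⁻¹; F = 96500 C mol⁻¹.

Q = I·t = 0.5150 × 43200 = 22250 C; n(e⁻) = 22250/96500 = 0.2305 mol.
Theoretical n(Ag) = n(e⁻)/1 = 0.2305 mol, i.e. m_theo = 0.2305 × 107.87 = 24.87 g.
Efficiency = m_actual / m_theo = 18.4 / 24.87 = 74.0 %.

74.0 %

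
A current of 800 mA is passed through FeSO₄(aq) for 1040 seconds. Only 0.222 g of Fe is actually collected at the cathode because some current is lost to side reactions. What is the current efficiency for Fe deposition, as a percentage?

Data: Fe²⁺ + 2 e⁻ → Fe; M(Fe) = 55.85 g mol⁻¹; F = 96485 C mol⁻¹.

Q = I·t = 0.8000 × 1040.0 = 832.0 C; n(e⁻) = 832.0/96485 = 0.008623 mol.
Theoretical n(Fe) = n(e⁻)/2 = 0.004312 mol, i.e. m_theo = 0.004312 × 55.85 = 0.2408 g.
Efficiency = m_actual / m_theo = 0.222 / 0.2408 = 92.2 %.

92.2 %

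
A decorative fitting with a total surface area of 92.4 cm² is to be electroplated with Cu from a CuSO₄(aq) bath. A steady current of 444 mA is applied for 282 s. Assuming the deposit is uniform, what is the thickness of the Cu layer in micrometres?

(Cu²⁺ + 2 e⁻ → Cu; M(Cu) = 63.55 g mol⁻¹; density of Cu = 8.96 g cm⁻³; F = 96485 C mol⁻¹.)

0.498 μm

Q = I·t = 0.4440 × 282.00 = 125.2 C; n(e⁻) = 0.001298 mol.
n(Cu) = n(e⁻)/2 = 0.0006488 mol, so m = 0.0006488 × 63.55 = 0.04123 g.
Volume = m/ρ = 0.04123 / 8.96 = 0.004602 cm³.
Thickness = V/A = 0.004602 / 92.4 = 4.98 × 10⁻⁵ cm = 0.498 μm.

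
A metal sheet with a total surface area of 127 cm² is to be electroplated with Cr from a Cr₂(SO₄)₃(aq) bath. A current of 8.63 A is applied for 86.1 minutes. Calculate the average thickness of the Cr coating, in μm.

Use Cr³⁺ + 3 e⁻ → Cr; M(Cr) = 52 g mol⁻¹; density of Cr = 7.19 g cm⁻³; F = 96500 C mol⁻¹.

87.7 μm

Q = I·t = 8.630 × 5166.0 = 44580 C; n(e⁻) = 0.4620 mol.
n(Cr) = n(e⁻)/3 = 0.1540 mol, so m = 0.1540 × 52 = 8.008 g.
Volume = m/ρ = 8.008 / 7.19 = 1.114 cm³.
Thickness = V/A = 1.114 / 127 = 0.00877 cm = 87.7 μm.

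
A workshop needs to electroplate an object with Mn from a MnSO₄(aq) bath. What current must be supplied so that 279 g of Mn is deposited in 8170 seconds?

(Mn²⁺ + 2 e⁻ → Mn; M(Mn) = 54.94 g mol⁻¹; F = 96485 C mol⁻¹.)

n(Mn) = 279 / 54.94 = 5.078 mol.
n(e⁻) = 2 × 5.078 = 10.16 mol.
Q = n(e⁻)·F = 10.16 × 96485 = 980000 C.
I = Q/t = 980000 / 8170.0 s = 120 A.

120 A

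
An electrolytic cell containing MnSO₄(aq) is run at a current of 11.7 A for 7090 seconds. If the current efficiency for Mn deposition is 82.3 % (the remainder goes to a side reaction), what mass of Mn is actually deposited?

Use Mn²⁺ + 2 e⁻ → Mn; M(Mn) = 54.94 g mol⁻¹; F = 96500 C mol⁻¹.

Q = I·t = 11.70 × 7090.0 = 82950 C.
n(e⁻) = 82950/96500 = 0.8596 mol; theoretically n(Mn) = 0.8596/2 = 0.4298 mol, m_theo = 23.61 g.
At 82.3 % efficiency, m_actual = 0.823 × 23.61 = 19.4 g.

19.4 g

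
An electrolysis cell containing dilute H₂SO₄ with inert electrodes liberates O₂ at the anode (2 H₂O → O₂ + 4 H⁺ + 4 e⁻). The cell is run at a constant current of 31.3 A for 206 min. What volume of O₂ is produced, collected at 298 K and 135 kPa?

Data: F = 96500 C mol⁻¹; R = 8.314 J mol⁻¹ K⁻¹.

Q = I·t = 31.30 A × 12360 s = 386900 C.
n(e⁻) = Q/F = 386900 / 96500 = 4.009 mol.
4 electrons are transferred per O₂ molecule, so n(O₂) = 4.009 / 4 = 1.002 mol.
V = nRT/P = (1.002 × 8.314 × 298) / (135 × 10³ Pa) = 0.0184 m³ = 18.4 L.

18.4 L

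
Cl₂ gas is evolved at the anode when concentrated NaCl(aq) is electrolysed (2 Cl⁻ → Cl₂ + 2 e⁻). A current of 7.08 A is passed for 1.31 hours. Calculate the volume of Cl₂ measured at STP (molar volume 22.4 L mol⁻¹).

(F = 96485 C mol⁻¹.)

3.88 L

Q = I·t = 7.080 A × 4716.0 s = 33390 C.
n(e⁻) = Q/F = 33390 / 96485 = 0.3461 mol.
2 electrons are transferred per Cl₂ molecule, so n(Cl₂) = 0.3461 / 2 = 0.1730 mol.
V = n × V_m = 0.1730 × 22.4 = 3.88 L.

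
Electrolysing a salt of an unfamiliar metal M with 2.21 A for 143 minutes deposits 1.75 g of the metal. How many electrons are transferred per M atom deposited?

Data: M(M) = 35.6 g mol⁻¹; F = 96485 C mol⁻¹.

Q = I·t = 2.210 A × 8580.0 s = 18960 C, so n(e⁻) = 18960/96485 = 0.1965 mol.
n(M) deposited = 1.75 / 35.6 = 0.04916 mol.
Electrons per atom = n(e⁻)/n(M) = 0.1965 / 0.04916 = 4.00 ≈ 4, so the ion is M⁴⁺.

4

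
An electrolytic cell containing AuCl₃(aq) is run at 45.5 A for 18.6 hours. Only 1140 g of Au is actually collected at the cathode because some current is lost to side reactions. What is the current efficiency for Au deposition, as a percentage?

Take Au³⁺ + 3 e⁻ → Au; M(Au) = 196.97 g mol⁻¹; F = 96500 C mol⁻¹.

55.0 %

Q = I·t = 45.50 × 66960 = 3047000 C; n(e⁻) = 3047000/96500 = 31.57 mol.
Theoretical n(Au) = n(e⁻)/3 = 10.52 mol, i.e. m_theo = 10.52 × 196.97 = 2073 g.
Efficiency = m_actual / m_theo = 1140 / 2073 = 55.0 %.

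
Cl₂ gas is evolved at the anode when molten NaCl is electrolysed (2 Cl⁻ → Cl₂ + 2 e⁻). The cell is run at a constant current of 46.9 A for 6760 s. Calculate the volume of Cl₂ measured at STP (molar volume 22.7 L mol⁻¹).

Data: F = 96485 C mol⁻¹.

37.3 L

Q = I·t = 46.90 A × 6760.0 s = 317000 C.
n(e⁻) = Q/F = 317000 / 96485 = 3.286 mol.
2 electrons are transferred per Cl₂ molecule, so n(Cl₂) = 3.286 / 2 = 1.643 mol.
V = n × V_m = 1.643 × 22.7 = 37.3 L.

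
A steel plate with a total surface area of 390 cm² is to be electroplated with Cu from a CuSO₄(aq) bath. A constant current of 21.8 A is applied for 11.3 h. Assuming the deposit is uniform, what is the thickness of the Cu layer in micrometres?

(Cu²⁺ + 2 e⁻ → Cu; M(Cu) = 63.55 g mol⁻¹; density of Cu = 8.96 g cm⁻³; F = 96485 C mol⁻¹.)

Q = I·t = 21.80 × 40680 = 886800 C; n(e⁻) = 9.191 mol.
n(Cu) = n(e⁻)/2 = 4.596 mol, so m = 4.596 × 63.55 = 292.1 g.
Volume = m/ρ = 292.1 / 8.96 = 32.60 cm³.
Thickness = V/A = 32.60 / 390 = 0.0836 cm = 836 μm.

836 μm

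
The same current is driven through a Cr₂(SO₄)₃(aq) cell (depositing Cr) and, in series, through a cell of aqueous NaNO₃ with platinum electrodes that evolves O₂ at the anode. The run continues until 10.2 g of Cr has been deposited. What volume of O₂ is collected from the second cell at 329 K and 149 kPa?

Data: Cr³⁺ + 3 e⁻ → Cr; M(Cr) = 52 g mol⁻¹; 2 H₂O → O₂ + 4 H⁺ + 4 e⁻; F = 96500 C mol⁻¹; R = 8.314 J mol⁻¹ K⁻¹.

2.70 L

n(Cr) = 10.2 / 52 = 0.1962 mol, so n(e⁻) = 3 × 0.1962 = 0.5885 mol.
The cells are in series, so the same 0.5885 mol of electrons passes through the second cell.
2 H₂O → O₂ + 4 H⁺ + 4 e⁻ — 4 mol e⁻ per mol O₂, so n(O₂) = 0.5885/4 = 0.1471 mol.
V = nRT/P = (0.1471 × 8.314 × 329) / (149 × 10³) = 0.00270 m³ = 2.70 L.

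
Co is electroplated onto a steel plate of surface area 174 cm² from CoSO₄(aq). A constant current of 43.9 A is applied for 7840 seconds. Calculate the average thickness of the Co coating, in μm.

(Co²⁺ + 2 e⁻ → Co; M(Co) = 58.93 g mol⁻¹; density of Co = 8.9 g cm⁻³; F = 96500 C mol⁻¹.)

679 μm

Q = I·t = 43.90 × 7840.0 = 344200 C; n(e⁻) = 3.567 mol.
n(Co) = n(e⁻)/2 = 1.783 mol, so m = 1.783 × 58.93 = 105.1 g.
Volume = m/ρ = 105.1 / 8.9 = 11.81 cm³.
Thickness = V/A = 11.81 / 174 = 0.0679 cm = 679 μm.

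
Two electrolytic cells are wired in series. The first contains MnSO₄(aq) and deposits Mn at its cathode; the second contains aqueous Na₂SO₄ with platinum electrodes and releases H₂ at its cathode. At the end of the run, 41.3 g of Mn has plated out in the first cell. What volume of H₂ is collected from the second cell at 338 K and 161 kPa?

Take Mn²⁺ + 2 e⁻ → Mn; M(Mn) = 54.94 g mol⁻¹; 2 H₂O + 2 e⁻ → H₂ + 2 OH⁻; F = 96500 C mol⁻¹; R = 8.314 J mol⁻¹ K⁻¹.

n(Mn) = 41.3 / 54.94 = 0.7517 mol, so n(e⁻) = 2 × 0.7517 = 1.503 mol.
The cells are in series, so the same 1.503 mol of electrons passes through the second cell.
2 H₂O + 2 e⁻ → H₂ + 2 OH⁻ — 2 mol e⁻ per mol H₂, so n(H₂) = 1.503/2 = 0.7517 mol.
V = nRT/P = (0.7517 × 8.314 × 338) / (161 × 10³) = 0.0131 m³ = 13.1 L.

13.1 L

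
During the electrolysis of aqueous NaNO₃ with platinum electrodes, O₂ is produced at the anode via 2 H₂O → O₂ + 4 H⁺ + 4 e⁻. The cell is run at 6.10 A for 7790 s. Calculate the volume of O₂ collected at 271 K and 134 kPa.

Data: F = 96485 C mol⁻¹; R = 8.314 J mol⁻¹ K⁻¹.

Q = I·t = 6.100 A × 7790.0 s = 47520 C.
n(e⁻) = Q/F = 47520 / 96485 = 0.4925 mol.
4 electrons are transferred per O₂ molecule, so n(O₂) = 0.4925 / 4 = 0.1231 mol.
V = nRT/P = (0.1231 × 8.314 × 271) / (134 × 10³ Pa) = 0.00207 m³ = 2.07 L.

2.07 L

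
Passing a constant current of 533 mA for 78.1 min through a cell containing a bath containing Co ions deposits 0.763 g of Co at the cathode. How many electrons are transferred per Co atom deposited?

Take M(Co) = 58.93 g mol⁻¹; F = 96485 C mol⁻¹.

2

Q = I·t = 0.5330 A × 4686.0 s = 2498 C, so n(e⁻) = 2498/96485 = 0.02589 mol.
n(Co) deposited = 0.763 / 58.93 = 0.01295 mol.
Electrons per atom = n(e⁻)/n(Co) = 0.02589 / 0.01295 = 2.00 ≈ 2, so the ion is Co²⁺.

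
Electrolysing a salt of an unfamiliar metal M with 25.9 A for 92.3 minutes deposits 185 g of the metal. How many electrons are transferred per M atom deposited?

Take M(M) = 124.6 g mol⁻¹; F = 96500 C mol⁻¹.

1

Q = I·t = 25.90 A × 5538.0 s = 143400 C, so n(e⁻) = 143400/96500 = 1.486 mol.
n(M) deposited = 185 / 124.6 = 1.485 mol.
Electrons per atom = n(e⁻)/n(M) = 1.486 / 1.485 = 1.00 ≈ 1, so the ion is M⁺.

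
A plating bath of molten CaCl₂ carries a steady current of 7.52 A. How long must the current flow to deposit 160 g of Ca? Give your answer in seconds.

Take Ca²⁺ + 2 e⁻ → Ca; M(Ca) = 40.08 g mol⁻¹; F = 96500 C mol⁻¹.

1.02 × 10⁵ s

n(Ca) = m/M = 160 / 40.08 = 3.992 mol.
Each Ca atom requires 2 electrons, so n(e⁻) = 2 × 3.992 = 7.984 mol.
Q = n(e⁻)·F = 7.984 × 96500 = 770500 C.
t = Q/I = 770500 / 7.520 A = 102500 s.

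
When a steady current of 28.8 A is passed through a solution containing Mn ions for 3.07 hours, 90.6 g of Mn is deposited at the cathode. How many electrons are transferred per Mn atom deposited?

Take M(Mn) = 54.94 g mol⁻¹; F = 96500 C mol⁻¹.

Q = I·t = 28.80 A × 11052 s = 318300 C, so n(e⁻) = 318300/96500 = 3.298 mol.
n(Mn) deposited = 90.6 / 54.94 = 1.649 mol.
Electrons per atom = n(e⁻)/n(Mn) = 3.298 / 1.649 = 2.00 ≈ 2, so the ion is Mn²⁺.

2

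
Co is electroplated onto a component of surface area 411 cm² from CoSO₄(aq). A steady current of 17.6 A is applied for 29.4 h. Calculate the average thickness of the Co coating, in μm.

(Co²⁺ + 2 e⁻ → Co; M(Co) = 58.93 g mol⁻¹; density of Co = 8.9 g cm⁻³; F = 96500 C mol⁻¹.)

Q = I·t = 17.60 × 105840 = 1863000 C; n(e⁻) = 19.30 mol.
n(Co) = n(e⁻)/2 = 9.652 mol, so m = 9.652 × 58.93 = 568.8 g.
Volume = m/ρ = 568.8 / 8.9 = 63.91 cm³.
Thickness = V/A = 63.91 / 411 = 0.155 cm = 1550 μm.

1550 μm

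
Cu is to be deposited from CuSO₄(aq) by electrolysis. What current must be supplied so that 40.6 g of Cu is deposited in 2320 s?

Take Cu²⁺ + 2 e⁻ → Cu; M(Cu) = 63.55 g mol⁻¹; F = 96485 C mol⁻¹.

n(Cu) = 40.6 / 63.55 = 0.6389 mol.
n(e⁻) = 2 × 0.6389 = 1.278 mol.
Q = n(e⁻)·F = 1.278 × 96485 = 123300 C.
I = Q/t = 123300 / 2320.0 s = 53.1 A.

53.1 A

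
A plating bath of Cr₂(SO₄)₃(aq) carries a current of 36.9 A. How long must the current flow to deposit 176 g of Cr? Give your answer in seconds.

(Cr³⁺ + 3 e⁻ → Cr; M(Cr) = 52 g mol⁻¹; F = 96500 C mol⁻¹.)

n(Cr) = m/M = 176 / 52 = 3.385 mol.
Each Cr atom requires 3 electrons, so n(e⁻) = 3 × 3.385 = 10.15 mol.
Q = n(e⁻)·F = 10.15 × 96500 = 979800 C.
t = Q/I = 979800 / 36.90 A = 26550 s.

26600 s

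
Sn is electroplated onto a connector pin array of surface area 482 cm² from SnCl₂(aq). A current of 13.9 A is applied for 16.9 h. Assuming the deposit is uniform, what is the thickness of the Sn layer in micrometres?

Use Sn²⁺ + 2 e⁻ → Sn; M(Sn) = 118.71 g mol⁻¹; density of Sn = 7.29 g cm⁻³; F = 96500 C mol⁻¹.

Q = I·t = 13.90 × 60840 = 845700 C; n(e⁻) = 8.763 mol.
n(Sn) = n(e⁻)/2 = 4.382 mol, so m = 4.382 × 118.71 = 520.2 g.
Volume = m/ρ = 520.2 / 7.29 = 71.35 cm³.
Thickness = V/A = 71.35 / 482 = 0.148 cm = 1480 μm.

1480 μm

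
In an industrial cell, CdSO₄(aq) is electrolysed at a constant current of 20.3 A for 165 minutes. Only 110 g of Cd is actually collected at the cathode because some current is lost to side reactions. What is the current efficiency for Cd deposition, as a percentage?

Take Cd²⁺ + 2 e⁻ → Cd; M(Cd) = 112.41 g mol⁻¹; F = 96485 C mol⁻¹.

Q = I·t = 20.30 × 9900.0 = 201000 C; n(e⁻) = 201000/96485 = 2.083 mol.
Theoretical n(Cd) = n(e⁻)/2 = 1.041 mol, i.e. m_theo = 1.041 × 112.41 = 117.1 g.
Efficiency = m_actual / m_theo = 110 / 117.1 = 94.0 %.

94.0 %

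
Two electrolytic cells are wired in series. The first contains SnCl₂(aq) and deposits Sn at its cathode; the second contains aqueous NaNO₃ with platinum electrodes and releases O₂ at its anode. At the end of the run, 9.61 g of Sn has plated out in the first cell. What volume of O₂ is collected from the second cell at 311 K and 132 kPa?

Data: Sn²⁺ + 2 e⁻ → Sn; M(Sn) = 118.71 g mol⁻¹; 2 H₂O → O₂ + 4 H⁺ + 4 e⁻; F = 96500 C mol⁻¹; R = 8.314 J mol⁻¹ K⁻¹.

n(Sn) = 9.61 / 118.71 = 0.08095 mol, so n(e⁻) = 2 × 0.08095 = 0.1619 mol.
The cells are in series, so the same 0.1619 mol of electrons passes through the second cell.
2 H₂O → O₂ + 4 H⁺ + 4 e⁻ — 4 mol e⁻ per mol O₂, so n(O₂) = 0.1619/4 = 0.04048 mol.
V = nRT/P = (0.04048 × 8.314 × 311) / (132 × 10³) = 7.93 × 10⁻⁴ m³ = 0.793 L.

0.793 L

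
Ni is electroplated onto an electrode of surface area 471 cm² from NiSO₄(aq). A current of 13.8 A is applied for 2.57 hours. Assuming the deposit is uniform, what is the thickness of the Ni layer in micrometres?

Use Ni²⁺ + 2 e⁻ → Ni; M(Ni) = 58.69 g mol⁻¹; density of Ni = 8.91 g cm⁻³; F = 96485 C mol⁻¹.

92.5 μm

Q = I·t = 13.80 × 9252.0 = 127700 C; n(e⁻) = 1.323 mol.
n(Ni) = n(e⁻)/2 = 0.6616 mol, so m = 0.6616 × 58.69 = 38.83 g.
Volume = m/ρ = 38.83 / 8.91 = 4.358 cm³.
Thickness = V/A = 4.358 / 471 = 0.00925 cm = 92.5 μm.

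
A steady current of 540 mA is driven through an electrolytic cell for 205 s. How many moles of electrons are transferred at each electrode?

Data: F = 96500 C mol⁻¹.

Q = I·t = 0.5400 A × 205.00 s = 110.7 C.
n(e⁻) = Q/F = 110.7 / 96500 = 0.00115 mol.

0.00115 mol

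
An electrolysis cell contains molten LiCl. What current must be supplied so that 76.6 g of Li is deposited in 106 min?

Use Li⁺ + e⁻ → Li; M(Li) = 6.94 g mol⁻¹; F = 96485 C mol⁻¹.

167 A

n(Li) = 76.6 / 6.94 = 11.04 mol.
n(e⁻) = 1 × 11.04 = 11.04 mol.
Q = n(e⁻)·F = 11.04 × 96485 = 1065000 C.
I = Q/t = 1065000 / 6360.0 s = 167 A.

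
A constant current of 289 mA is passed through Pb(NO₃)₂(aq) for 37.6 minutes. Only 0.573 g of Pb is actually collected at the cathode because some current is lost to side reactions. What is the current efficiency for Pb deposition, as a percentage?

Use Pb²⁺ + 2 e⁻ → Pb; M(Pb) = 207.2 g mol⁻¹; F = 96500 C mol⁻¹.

Q = I·t = 0.2890 × 2256.0 = 652.0 C; n(e⁻) = 652.0/96500 = 0.006756 mol.
Theoretical n(Pb) = n(e⁻)/2 = 0.003378 mol, i.e. m_theo = 0.003378 × 207.2 = 0.7000 g.
Efficiency = m_actual / m_theo = 0.573 / 0.7000 = 81.9 %.

81.9 %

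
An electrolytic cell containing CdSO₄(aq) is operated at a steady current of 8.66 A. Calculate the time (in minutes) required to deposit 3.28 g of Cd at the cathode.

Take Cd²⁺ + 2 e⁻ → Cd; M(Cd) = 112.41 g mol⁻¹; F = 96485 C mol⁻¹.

n(Cd) = m/M = 3.28 / 112.41 = 0.02918 mol.
Each Cd atom requires 2 electrons, so n(e⁻) = 2 × 0.02918 = 0.05836 mol.
Q = n(e⁻)·F = 0.05836 × 96485 = 5631 C.
t = Q/I = 5631 / 8.660 A = 650.2 s = 10.8 min.

10.8 min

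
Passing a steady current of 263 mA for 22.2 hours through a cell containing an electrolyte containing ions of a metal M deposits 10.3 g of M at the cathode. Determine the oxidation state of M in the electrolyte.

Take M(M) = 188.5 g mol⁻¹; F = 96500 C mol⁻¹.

Q = I·t = 0.2630 A × 79920 s = 21020 C, so n(e⁻) = 21020/96500 = 0.2178 mol.
n(M) deposited = 10.3 / 188.5 = 0.05464 mol.
Electrons per atom = n(e⁻)/n(M) = 0.2178 / 0.05464 = 3.99 ≈ 4, so the ion is M⁴⁺.

+4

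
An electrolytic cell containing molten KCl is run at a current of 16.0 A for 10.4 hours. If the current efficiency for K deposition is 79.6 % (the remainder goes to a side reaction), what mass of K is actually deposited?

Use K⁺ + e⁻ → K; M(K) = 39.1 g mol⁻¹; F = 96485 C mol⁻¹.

193 g

Q = I·t = 16.00 × 37440 = 599000 C.
n(e⁻) = 599000/96485 = 6.209 mol; theoretically n(K) = 6.209/1 = 6.209 mol, m_theo = 242.8 g.
At 79.6 % efficiency, m_actual = 0.796 × 242.8 = 193 g.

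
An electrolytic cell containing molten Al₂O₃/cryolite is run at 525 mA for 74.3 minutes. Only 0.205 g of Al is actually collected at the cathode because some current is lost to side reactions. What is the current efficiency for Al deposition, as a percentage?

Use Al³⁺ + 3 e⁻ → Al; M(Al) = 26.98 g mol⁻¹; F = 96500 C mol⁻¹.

94.0 %

Q = I·t = 0.5250 × 4458.0 = 2340 C; n(e⁻) = 2340/96500 = 0.02425 mol.
Theoretical n(Al) = n(e⁻)/3 = 0.008084 mol, i.e. m_theo = 0.008084 × 26.98 = 0.2181 g.
Efficiency = m_actual / m_theo = 0.205 / 0.2181 = 94.0 %.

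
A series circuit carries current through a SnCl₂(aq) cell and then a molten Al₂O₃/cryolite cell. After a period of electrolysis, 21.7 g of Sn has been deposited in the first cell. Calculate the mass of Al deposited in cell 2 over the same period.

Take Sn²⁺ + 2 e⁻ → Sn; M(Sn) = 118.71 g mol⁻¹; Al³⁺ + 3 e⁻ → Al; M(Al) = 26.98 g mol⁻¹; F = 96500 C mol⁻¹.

n(Sn) = 21.7 / 118.71 = 0.1828 mol.
Since Sn²⁺ + 2 e⁻ → Sn, n(e⁻) passed = 2 × 0.1828 = 0.3656 mol.
Cells in series carry the same charge, so the same 0.3656 mol of electrons passes through cell 2.
Al³⁺ + 3 e⁻ → Al, so n(Al) = 0.3656 / 3 = 0.1219 mol.
m(Al) = 0.1219 × 26.98 = 3.29 g.

3.29 g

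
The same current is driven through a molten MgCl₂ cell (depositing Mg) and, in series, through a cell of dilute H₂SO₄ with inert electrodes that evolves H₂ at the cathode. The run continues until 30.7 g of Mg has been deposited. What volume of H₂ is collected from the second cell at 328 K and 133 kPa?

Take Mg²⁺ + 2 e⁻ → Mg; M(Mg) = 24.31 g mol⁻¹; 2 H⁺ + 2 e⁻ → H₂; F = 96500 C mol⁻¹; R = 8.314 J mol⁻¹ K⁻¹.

n(Mg) = 30.7 / 24.31 = 1.263 mol, so n(e⁻) = 2 × 1.263 = 2.526 mol.
The cells are in series, so the same 2.526 mol of electrons passes through the second cell.
2 H⁺ + 2 e⁻ → H₂ — 2 mol e⁻ per mol H₂, so n(H₂) = 2.526/2 = 1.263 mol.
V = nRT/P = (1.263 × 8.314 × 328) / (133 × 10³) = 0.0259 m³ = 25.9 L.

25.9 L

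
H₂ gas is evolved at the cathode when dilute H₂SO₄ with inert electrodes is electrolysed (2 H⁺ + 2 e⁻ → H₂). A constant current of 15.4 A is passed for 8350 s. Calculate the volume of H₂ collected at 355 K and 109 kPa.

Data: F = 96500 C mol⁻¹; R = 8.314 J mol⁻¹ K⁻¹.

Q = I·t = 15.40 A × 8350.0 s = 128600 C.
n(e⁻) = Q/F = 128600 / 96500 = 1.333 mol.
2 electrons are transferred per H₂ molecule, so n(H₂) = 1.333 / 2 = 0.6663 mol.
V = nRT/P = (0.6663 × 8.314 × 355) / (109 × 10³ Pa) = 0.0180 m³ = 18.0 L.

18.0 L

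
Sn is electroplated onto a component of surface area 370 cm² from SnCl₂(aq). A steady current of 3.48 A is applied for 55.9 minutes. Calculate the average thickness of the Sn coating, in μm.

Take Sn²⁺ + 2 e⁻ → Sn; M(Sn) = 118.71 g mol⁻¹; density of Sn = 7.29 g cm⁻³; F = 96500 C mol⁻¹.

Q = I·t = 3.480 × 3354.0 = 11670 C; n(e⁻) = 0.1210 mol.
n(Sn) = n(e⁻)/2 = 0.06048 mol, so m = 0.06048 × 118.71 = 7.179 g.
Volume = m/ρ = 7.179 / 7.29 = 0.9848 cm³.
Thickness = V/A = 0.9848 / 370 = 0.00266 cm = 26.6 μm.

26.6 μm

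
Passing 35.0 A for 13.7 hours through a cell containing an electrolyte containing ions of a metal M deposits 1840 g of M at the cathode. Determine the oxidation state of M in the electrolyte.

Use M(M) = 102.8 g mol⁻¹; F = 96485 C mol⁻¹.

Q = I·t = 35.00 A × 49320 s = 1726000 C, so n(e⁻) = 1726000/96485 = 17.89 mol.
n(M) deposited = 1840 / 102.8 = 17.90 mol.
Electrons per atom = n(e⁻)/n(M) = 17.89 / 17.90 = 1.00 ≈ 1, so the ion is M⁺.

+1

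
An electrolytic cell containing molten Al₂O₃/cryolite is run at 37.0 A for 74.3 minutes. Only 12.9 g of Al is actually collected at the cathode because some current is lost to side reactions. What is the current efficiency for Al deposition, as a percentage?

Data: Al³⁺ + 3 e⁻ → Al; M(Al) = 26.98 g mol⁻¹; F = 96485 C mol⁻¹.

83.9 %

Q = I·t = 37.00 × 4458.0 = 164900 C; n(e⁻) = 164900/96485 = 1.710 mol.
Theoretical n(Al) = n(e⁻)/3 = 0.5699 mol, i.e. m_theo = 0.5699 × 26.98 = 15.37 g.
Efficiency = m_actual / m_theo = 12.9 / 15.37 = 83.9 %.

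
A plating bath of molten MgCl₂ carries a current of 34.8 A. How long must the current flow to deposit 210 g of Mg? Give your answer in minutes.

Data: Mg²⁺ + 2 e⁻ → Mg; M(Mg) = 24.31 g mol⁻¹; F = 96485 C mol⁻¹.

798 min

n(Mg) = m/M = 210 / 24.31 = 8.638 mol.
Each Mg atom requires 2 electrons, so n(e⁻) = 2 × 8.638 = 17.28 mol.
Q = n(e⁻)·F = 17.28 × 96485 = 1667000 C.
t = Q/I = 1667000 / 34.80 A = 47900 s = 798 min.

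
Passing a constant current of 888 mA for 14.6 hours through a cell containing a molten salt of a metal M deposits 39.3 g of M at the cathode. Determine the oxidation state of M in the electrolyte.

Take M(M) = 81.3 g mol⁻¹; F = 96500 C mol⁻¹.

Q = I·t = 0.8880 A × 52560 s = 46670 C, so n(e⁻) = 46670/96500 = 0.4837 mol.
n(M) deposited = 39.3 / 81.3 = 0.4834 mol.
Electrons per atom = n(e⁻)/n(M) = 0.4837 / 0.4834 = 1.00 ≈ 1, so the ion is M⁺.

+1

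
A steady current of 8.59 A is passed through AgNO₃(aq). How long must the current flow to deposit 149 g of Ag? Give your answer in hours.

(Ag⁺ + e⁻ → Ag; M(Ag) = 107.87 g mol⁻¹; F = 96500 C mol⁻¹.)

n(Ag) = m/M = 149 / 107.87 = 1.381 mol.
Each Ag atom requires 1 electron, so n(e⁻) = 1 × 1.381 = 1.381 mol.
Q = n(e⁻)·F = 1.381 × 96500 = 133300 C.
t = Q/I = 133300 / 8.590 A = 15520 s = 4.31 h.

4.31 h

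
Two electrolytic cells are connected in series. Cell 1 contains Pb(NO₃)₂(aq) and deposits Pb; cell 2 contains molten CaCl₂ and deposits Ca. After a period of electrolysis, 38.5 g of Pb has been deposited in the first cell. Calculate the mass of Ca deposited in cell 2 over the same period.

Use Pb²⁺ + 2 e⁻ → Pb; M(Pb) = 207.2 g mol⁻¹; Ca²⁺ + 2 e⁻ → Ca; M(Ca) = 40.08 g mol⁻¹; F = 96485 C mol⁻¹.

n(Pb) = 38.5 / 207.2 = 0.1858 mol.
Since Pb²⁺ + 2 e⁻ → Pb, n(e⁻) passed = 2 × 0.1858 = 0.3716 mol.
Cells in series carry the same charge, so the same 0.3716 mol of electrons passes through cell 2.
Ca²⁺ + 2 e⁻ → Ca, so n(Ca) = 0.3716 / 2 = 0.1858 mol.
m(Ca) = 0.1858 × 40.08 = 7.45 g.

7.45 g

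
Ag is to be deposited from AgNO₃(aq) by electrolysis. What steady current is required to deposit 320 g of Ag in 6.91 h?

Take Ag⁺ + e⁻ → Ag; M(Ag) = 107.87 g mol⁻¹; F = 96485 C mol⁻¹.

11.5 A

n(Ag) = 320 / 107.87 = 2.967 mol.
n(e⁻) = 1 × 2.967 = 2.967 mol.
Q = n(e⁻)·F = 2.967 × 96485 = 286200 C.
I = Q/t = 286200 / 24876 s = 11.5 A.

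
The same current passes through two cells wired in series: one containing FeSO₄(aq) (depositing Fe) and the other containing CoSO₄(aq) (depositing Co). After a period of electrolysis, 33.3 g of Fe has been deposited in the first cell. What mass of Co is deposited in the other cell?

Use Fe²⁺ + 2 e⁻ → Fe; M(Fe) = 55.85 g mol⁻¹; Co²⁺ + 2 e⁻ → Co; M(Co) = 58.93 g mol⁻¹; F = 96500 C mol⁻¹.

35.1 g

n(Fe) = 33.3 / 55.85 = 0.5962 mol.
Since Fe²⁺ + 2 e⁻ → Fe, n(e⁻) passed = 2 × 0.5962 = 1.192 mol.
Cells in series carry the same charge, so the same 1.192 mol of electrons passes through cell 2.
Co²⁺ + 2 e⁻ → Co, so n(Co) = 1.192 / 2 = 0.5962 mol.
m(Co) = 0.5962 × 58.93 = 35.1 g.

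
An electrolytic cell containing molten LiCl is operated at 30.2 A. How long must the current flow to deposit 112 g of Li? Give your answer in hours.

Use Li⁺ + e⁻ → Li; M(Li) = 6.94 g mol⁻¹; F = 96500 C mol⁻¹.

14.3 h

n(Li) = m/M = 112 / 6.94 = 16.14 mol.
Each Li atom requires 1 electron, so n(e⁻) = 1 × 16.14 = 16.14 mol.
Q = n(e⁻)·F = 16.14 × 96500 = 1557000 C.
t = Q/I = 1557000 / 30.20 A = 51570 s = 14.3 h.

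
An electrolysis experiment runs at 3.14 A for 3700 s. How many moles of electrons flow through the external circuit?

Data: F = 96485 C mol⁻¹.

Q = I·t = 3.140 A × 3700.0 s = 11620 C.
n(e⁻) = Q/F = 11620 / 96485 = 0.120 mol.

0.120 mol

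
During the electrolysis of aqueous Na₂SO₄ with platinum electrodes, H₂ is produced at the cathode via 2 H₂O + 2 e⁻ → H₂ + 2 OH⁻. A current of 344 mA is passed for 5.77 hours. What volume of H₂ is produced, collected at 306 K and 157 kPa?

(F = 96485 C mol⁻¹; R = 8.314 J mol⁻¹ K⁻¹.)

Q = I·t = 0.3440 A × 20772 s = 7146 C.
n(e⁻) = Q/F = 7146 / 96485 = 0.07406 mol.
2 electrons are transferred per H₂ molecule, so n(H₂) = 0.07406 / 2 = 0.03703 mol.
V = nRT/P = (0.03703 × 8.314 × 306) / (157 × 10³ Pa) = 6.00 × 10⁻⁴ m³ = 0.600 L.

0.600 L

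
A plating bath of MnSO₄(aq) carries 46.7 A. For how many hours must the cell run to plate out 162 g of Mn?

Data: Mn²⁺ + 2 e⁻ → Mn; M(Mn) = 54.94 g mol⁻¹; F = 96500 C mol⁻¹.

n(Mn) = m/M = 162 / 54.94 = 2.949 mol.
Each Mn atom requires 2 electrons, so n(e⁻) = 2 × 2.949 = 5.897 mol.
Q = n(e⁻)·F = 5.897 × 96500 = 569100 C.
t = Q/I = 569100 / 46.70 A = 12190 s = 3.39 h.

3.39 h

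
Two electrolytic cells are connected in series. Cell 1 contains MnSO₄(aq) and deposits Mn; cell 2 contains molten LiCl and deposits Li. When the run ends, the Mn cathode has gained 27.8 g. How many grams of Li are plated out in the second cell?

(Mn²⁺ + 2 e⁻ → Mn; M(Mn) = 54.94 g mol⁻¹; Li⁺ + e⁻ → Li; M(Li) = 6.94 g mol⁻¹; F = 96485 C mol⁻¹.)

7.02 g

n(Mn) = 27.8 / 54.94 = 0.5060 mol.
Since Mn²⁺ + 2 e⁻ → Mn, n(e⁻) passed = 2 × 0.5060 = 1.012 mol.
Cells in series carry the same charge, so the same 1.012 mol of electrons passes through cell 2.
Li⁺ + e⁻ → Li, so n(Li) = 1.012 / 1 = 1.012 mol.
m(Li) = 1.012 × 6.94 = 7.02 g.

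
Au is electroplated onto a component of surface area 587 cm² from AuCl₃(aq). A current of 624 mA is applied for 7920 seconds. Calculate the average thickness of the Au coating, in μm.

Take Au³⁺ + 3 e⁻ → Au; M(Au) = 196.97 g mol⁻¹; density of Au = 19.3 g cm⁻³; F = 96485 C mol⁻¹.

Q = I·t = 0.6240 × 7920.0 = 4942 C; n(e⁻) = 0.05122 mol.
n(Au) = n(e⁻)/3 = 0.01707 mol, so m = 0.01707 × 196.97 = 3.363 g.
Volume = m/ρ = 3.363 / 19.3 = 0.1742 cm³.
Thickness = V/A = 0.1742 / 587 = 2.97 × 10⁻⁴ cm = 2.97 μm.

2.97 μm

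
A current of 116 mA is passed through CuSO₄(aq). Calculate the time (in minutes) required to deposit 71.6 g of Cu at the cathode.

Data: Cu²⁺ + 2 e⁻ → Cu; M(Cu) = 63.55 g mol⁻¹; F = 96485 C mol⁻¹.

n(Cu) = m/M = 71.6 / 63.55 = 1.127 mol.
Each Cu atom requires 2 electrons, so n(e⁻) = 2 × 1.127 = 2.253 mol.
Q = n(e⁻)·F = 2.253 × 96485 = 217400 C.
t = Q/I = 217400 / 0.1160 A = 1874000 s = 31200 min.

31200 min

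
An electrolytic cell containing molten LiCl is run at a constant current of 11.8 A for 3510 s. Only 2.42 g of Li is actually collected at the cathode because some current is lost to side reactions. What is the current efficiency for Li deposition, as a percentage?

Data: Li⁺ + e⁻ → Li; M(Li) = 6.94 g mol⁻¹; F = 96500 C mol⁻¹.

81.2 %

Q = I·t = 11.80 × 3510.0 = 41420 C; n(e⁻) = 41420/96500 = 0.4292 mol.
Theoretical n(Li) = n(e⁻)/1 = 0.4292 mol, i.e. m_theo = 0.4292 × 6.94 = 2.979 g.
Efficiency = m_actual / m_theo = 2.42 / 2.979 = 81.2 %.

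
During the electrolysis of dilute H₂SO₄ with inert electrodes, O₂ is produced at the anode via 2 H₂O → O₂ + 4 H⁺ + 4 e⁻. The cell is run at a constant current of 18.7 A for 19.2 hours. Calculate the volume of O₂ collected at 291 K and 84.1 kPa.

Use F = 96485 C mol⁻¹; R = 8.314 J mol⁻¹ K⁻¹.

Q = I·t = 18.70 A × 69120 s = 1293000 C.
n(e⁻) = Q/F = 1293000 / 96485 = 13.40 mol.
4 electrons are transferred per O₂ molecule, so n(O₂) = 13.40 / 4 = 3.349 mol.
V = nRT/P = (3.349 × 8.314 × 291) / (84.1 × 10³ Pa) = 0.0963 m³ = 96.3 L.

96.3 L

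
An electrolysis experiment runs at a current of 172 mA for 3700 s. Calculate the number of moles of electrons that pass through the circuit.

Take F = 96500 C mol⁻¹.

0.00659 mol

Q = I·t = 0.1720 A × 3700.0 s = 636.4 C.
n(e⁻) = Q/F = 636.4 / 96500 = 0.00659 mol.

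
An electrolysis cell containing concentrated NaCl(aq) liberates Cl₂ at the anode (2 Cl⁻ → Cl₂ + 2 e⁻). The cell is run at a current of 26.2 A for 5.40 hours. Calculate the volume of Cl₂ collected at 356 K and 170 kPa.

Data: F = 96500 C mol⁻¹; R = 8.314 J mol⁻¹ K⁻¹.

Q = I·t = 26.20 A × 19440 s = 509300 C.
n(e⁻) = Q/F = 509300 / 96500 = 5.278 mol.
2 electrons are transferred per Cl₂ molecule, so n(Cl₂) = 5.278 / 2 = 2.639 mol.
V = nRT/P = (2.639 × 8.314 × 356) / (170 × 10³ Pa) = 0.0459 m³ = 45.9 L.

45.9 L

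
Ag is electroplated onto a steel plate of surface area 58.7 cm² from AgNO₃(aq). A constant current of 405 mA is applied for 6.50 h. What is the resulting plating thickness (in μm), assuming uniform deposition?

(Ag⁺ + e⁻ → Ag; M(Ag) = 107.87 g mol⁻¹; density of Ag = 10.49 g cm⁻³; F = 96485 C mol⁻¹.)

172 μm

Q = I·t = 0.4050 × 23400 = 9477 C; n(e⁻) = 0.09822 mol.
n(Ag) = n(e⁻)/1 = 0.09822 mol, so m = 0.09822 × 107.87 = 10.60 g.
Volume = m/ρ = 10.60 / 10.49 = 1.010 cm³.
Thickness = V/A = 1.010 / 58.7 = 0.0172 cm = 172 μm.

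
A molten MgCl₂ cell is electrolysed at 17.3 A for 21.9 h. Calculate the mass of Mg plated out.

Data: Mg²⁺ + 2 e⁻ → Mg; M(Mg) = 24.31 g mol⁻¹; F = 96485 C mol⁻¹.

172 g

Q = I·t = 17.30 A × 78840 s = 1364000 C.
n(e⁻) = Q/F = 1364000 / 96485 = 14.14 mol.
Mg²⁺ + 2 e⁻ → Mg, so n(Mg) = n(e⁻)/2 = 7.068 mol.
m = n·M = 7.068 × 24.31 = 172 g.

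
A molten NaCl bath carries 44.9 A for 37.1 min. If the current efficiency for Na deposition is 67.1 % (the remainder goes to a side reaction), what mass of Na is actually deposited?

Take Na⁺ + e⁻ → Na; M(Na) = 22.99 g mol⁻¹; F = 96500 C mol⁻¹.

Q = I·t = 44.90 × 2226.0 = 99950 C.
n(e⁻) = 99950/96500 = 1.036 mol; theoretically n(Na) = 1.036/1 = 1.036 mol, m_theo = 23.81 g.
At 67.1 % efficiency, m_actual = 0.671 × 23.81 = 16.0 g.

16.0 g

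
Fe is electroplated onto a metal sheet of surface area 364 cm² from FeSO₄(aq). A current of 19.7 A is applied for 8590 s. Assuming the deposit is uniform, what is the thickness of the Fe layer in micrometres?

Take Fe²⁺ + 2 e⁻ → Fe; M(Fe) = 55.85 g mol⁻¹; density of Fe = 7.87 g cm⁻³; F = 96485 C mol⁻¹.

Q = I·t = 19.70 × 8590.0 = 169200 C; n(e⁻) = 1.754 mol.
n(Fe) = n(e⁻)/2 = 0.8769 mol, so m = 0.8769 × 55.85 = 48.98 g.
Volume = m/ρ = 48.98 / 7.87 = 6.223 cm³.
Thickness = V/A = 6.223 / 364 = 0.0171 cm = 171 μm.

171 μm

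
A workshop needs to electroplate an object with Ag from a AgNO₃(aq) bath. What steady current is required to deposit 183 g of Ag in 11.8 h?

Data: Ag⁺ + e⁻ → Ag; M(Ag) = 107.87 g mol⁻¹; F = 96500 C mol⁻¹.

n(Ag) = 183 / 107.87 = 1.696 mol.
n(e⁻) = 1 × 1.696 = 1.696 mol.
Q = n(e⁻)·F = 1.696 × 96500 = 163700 C.
I = Q/t = 163700 / 42480 s = 3.85 A.

3.85 A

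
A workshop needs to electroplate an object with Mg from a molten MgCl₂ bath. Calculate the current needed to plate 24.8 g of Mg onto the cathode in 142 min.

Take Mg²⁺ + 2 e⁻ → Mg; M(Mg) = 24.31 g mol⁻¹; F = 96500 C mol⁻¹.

23.1 A

n(Mg) = 24.8 / 24.31 = 1.020 mol.
n(e⁻) = 2 × 1.020 = 2.040 mol.
Q = n(e⁻)·F = 2.040 × 96500 = 196900 C.
I = Q/t = 196900 / 8520.0 s = 23.1 A.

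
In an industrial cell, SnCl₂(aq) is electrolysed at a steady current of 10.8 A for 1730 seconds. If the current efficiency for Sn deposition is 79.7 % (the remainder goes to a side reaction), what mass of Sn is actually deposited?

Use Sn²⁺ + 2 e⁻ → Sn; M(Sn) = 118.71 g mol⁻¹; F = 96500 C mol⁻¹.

9.16 g

Q = I·t = 10.80 × 1730.0 = 18680 C.
n(e⁻) = 18680/96500 = 0.1936 mol; theoretically n(Sn) = 0.1936/2 = 0.09681 mol, m_theo = 11.49 g.
At 79.7 % efficiency, m_actual = 0.797 × 11.49 = 9.16 g.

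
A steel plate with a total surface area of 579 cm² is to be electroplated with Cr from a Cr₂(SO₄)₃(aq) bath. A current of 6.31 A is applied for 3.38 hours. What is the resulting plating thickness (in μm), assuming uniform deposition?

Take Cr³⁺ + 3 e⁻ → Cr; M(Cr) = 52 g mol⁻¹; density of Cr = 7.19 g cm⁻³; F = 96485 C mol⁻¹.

33.1 μm

Q = I·t = 6.310 × 12168 = 76780 C; n(e⁻) = 0.7958 mol.
n(Cr) = n(e⁻)/3 = 0.2653 mol, so m = 0.2653 × 52 = 13.79 g.
Volume = m/ρ = 13.79 / 7.19 = 1.918 cm³.
Thickness = V/A = 1.918 / 579 = 0.00331 cm = 33.1 μm.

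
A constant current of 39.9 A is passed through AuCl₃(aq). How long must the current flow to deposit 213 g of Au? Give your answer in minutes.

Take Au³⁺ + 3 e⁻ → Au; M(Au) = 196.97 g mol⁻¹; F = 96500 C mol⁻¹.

n(Au) = m/M = 213 / 196.97 = 1.081 mol.
Each Au atom requires 3 electrons, so n(e⁻) = 3 × 1.081 = 3.244 mol.
Q = n(e⁻)·F = 3.244 × 96500 = 313100 C.
t = Q/I = 313100 / 39.90 A = 7846 s = 131 min.

131 min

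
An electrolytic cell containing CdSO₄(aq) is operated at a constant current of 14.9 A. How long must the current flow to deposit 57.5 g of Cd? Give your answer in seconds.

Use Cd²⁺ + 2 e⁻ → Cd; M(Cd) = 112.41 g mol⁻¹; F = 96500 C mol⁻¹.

6630 s

n(Cd) = m/M = 57.5 / 112.41 = 0.5115 mol.
Each Cd atom requires 2 electrons, so n(e⁻) = 2 × 0.5115 = 1.023 mol.
Q = n(e⁻)·F = 1.023 × 96500 = 98720 C.
t = Q/I = 98720 / 14.90 A = 6626 s.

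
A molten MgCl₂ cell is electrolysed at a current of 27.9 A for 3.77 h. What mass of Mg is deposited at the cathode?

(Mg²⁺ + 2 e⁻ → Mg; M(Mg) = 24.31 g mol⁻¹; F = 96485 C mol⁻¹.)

Q = I·t = 27.90 A × 13572 s = 378700 C.
n(e⁻) = Q/F = 378700 / 96485 = 3.925 mol.
Mg²⁺ + 2 e⁻ → Mg, so n(Mg) = n(e⁻)/2 = 1.962 mol.
m = n·M = 1.962 × 24.31 = 47.7 g.

47.7 g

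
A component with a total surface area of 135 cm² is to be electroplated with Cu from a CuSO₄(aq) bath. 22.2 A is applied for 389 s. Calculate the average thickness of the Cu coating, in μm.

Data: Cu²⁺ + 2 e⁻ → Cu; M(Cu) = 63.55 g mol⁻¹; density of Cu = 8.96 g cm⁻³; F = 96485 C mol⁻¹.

Q = I·t = 22.20 × 389.00 = 8636 C; n(e⁻) = 0.08950 mol.
n(Cu) = n(e⁻)/2 = 0.04475 mol, so m = 0.04475 × 63.55 = 2.844 g.
Volume = m/ρ = 2.844 / 8.96 = 0.3174 cm³.
Thickness = V/A = 0.3174 / 135 = 0.00235 cm = 23.5 μm.

23.5 μm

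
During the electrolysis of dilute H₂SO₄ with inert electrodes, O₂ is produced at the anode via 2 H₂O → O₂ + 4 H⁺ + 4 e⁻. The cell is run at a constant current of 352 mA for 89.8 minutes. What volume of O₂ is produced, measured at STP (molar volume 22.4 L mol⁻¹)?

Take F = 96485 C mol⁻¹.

0.110 L

Q = I·t = 0.3520 A × 5388.0 s = 1897 C.
n(e⁻) = Q/F = 1897 / 96485 = 0.01966 mol.
4 electrons are transferred per O₂ molecule, so n(O₂) = 0.01966 / 4 = 0.004914 mol.
V = n × V_m = 0.004914 × 22.4 = 0.110 L.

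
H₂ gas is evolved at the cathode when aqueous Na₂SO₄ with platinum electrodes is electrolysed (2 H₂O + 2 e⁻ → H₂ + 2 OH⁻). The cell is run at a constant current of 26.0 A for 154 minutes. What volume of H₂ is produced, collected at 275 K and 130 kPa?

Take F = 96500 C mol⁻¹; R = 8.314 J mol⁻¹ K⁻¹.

Q = I·t = 26.00 A × 9240.0 s = 240200 C.
n(e⁻) = Q/F = 240200 / 96500 = 2.490 mol.
2 electrons are transferred per H₂ molecule, so n(H₂) = 2.490 / 2 = 1.245 mol.
V = nRT/P = (1.245 × 8.314 × 275) / (130 × 10³ Pa) = 0.0219 m³ = 21.9 L.

21.9 L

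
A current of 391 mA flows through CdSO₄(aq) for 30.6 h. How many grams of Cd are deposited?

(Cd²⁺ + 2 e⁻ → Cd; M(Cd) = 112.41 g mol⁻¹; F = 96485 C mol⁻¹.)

Q = I·t = 0.3910 A × 110160 s = 43070 C.
n(e⁻) = Q/F = 43070 / 96485 = 0.4464 mol.
Cd²⁺ + 2 e⁻ → Cd, so n(Cd) = n(e⁻)/2 = 0.2232 mol.
m = n·M = 0.2232 × 112.41 = 25.1 g.

25.1 g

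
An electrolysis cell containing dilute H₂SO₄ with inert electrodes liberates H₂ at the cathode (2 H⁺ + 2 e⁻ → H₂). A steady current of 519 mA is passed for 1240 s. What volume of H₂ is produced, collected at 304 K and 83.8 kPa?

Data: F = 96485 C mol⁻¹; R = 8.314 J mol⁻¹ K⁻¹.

Q = I·t = 0.5190 A × 1240.0 s = 643.6 C.
n(e⁻) = Q/F = 643.6 / 96485 = 0.006670 mol.
2 electrons are transferred per H₂ molecule, so n(H₂) = 0.006670 / 2 = 0.003335 mol.
V = nRT/P = (0.003335 × 8.314 × 304) / (83.8 × 10³ Pa) = 1.01 × 10⁻⁴ m³ = 0.101 L.

0.101 L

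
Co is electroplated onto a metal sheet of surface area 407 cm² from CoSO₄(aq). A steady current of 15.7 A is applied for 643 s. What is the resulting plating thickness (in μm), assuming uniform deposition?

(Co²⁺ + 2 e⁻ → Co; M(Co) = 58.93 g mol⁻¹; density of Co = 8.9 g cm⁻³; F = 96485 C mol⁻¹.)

8.51 μm

Q = I·t = 15.70 × 643.00 = 10100 C; n(e⁻) = 0.1046 mol.
n(Co) = n(e⁻)/2 = 0.05231 mol, so m = 0.05231 × 58.93 = 3.083 g.
Volume = m/ρ = 3.083 / 8.9 = 0.3464 cm³.
Thickness = V/A = 0.3464 / 407 = 8.51 × 10⁻⁴ cm = 8.51 μm.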